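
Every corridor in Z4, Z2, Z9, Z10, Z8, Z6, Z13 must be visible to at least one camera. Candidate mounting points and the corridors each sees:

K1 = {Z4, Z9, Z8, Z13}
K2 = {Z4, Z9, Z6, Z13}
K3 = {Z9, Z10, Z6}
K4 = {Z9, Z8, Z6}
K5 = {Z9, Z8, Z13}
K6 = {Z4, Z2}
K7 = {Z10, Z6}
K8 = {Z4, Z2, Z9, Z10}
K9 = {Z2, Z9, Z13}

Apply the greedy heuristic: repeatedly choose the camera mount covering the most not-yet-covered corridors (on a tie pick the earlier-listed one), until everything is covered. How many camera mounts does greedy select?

3

Pick 1: K1 covers 4 new corridors (Z4, Z9, Z8, Z13).
Pick 2: K3 covers 2 new corridors (Z10, Z6).
Pick 3: K6 covers 1 new corridors (Z2).
Greedy uses 3 camera mounts.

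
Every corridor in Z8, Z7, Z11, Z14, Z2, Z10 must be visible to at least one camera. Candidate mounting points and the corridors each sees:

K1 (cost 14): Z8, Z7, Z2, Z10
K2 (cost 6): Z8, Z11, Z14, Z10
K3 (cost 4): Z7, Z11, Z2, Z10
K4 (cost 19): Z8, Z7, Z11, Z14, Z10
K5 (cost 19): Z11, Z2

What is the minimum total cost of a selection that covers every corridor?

K2, K3 cover every corridor at cost 6 + 4 = 10.
Any cover uses at least 2 camera mounts; among all covering selections none totals below 10.

10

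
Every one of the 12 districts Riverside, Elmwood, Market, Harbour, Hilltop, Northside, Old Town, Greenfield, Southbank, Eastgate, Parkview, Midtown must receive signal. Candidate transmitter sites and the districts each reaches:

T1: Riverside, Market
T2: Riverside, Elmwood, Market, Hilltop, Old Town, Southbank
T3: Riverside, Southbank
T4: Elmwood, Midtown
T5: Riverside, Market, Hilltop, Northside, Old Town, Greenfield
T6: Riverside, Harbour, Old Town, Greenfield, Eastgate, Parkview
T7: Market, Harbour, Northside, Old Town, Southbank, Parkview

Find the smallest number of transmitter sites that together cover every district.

4

T2, T4, T5, T6 together cover {Riverside, Elmwood, Market, Harbour, Hilltop, Northside, Old Town, Greenfield, Southbank, Eastgate, Parkview, Midtown} — every district.
No 3 of the 7 transmitter sites cover everything (all 35 triples fall short), so 4 is minimum.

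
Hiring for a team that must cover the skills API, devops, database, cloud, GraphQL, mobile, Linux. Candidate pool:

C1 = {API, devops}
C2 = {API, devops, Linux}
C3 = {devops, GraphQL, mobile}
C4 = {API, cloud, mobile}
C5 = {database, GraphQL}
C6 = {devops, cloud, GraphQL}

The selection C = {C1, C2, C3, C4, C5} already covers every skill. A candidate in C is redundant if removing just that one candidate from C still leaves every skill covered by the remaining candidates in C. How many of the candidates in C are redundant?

2

Drop C1: the rest still cover every skill — redundant.
Drop C2: Linux uncovered — not redundant.
Drop C3: the rest still cover every skill — redundant.
Drop C4: cloud uncovered — not redundant.
Drop C5: database uncovered — not redundant.
2 redundant: C1, C3.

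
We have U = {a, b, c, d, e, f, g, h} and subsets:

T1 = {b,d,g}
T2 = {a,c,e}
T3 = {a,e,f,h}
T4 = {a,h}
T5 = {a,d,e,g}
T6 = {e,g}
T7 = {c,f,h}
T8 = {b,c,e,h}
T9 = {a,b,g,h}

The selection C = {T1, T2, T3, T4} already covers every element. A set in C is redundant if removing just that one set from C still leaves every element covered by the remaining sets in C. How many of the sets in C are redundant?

Drop T1: b, d, g uncovered — not redundant.
Drop T2: c uncovered — not redundant.
Drop T3: f uncovered — not redundant.
Drop T4: the rest still cover every element — redundant.
1 redundant: T4.

1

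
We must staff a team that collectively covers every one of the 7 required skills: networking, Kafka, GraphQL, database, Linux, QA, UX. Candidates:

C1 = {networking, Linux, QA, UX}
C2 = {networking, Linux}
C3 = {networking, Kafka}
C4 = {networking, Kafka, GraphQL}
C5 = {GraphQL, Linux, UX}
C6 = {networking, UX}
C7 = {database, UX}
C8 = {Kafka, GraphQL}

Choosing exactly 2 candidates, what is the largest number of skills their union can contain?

6

Choosing C1, C4 covers {networking, Kafka, GraphQL, Linux, QA, UX} — 6 skills.
No choice of 2 candidates does better; here database is left uncovered.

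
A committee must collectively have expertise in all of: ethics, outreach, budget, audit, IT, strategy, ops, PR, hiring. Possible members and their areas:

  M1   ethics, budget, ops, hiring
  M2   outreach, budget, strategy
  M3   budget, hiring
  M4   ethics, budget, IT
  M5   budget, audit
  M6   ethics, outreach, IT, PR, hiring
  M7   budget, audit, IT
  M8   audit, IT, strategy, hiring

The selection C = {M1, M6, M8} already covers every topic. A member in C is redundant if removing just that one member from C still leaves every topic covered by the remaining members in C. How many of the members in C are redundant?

Drop M1: budget, ops uncovered — not redundant.
Drop M6: outreach, PR uncovered — not redundant.
Drop M8: audit, strategy uncovered — not redundant.
None of the members in C is redundant.

0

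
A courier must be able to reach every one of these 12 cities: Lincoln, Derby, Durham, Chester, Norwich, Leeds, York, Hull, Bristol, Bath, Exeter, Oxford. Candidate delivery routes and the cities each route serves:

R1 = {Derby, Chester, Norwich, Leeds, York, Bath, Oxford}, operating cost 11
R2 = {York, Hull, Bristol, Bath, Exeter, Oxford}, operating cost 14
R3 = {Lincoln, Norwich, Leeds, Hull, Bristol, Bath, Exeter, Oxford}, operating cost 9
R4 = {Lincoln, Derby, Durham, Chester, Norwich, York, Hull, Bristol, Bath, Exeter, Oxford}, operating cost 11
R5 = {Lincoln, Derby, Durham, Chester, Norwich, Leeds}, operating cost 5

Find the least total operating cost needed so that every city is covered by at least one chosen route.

16

R4, R5 cover every city at operating cost 11 + 5 = 16.
Any cover uses at least 2 routes; among all covering selections none totals below 16.
Greedy by coverage-per-operating cost would pick R5, R3, R1 for 25 — worse than the optimum 16.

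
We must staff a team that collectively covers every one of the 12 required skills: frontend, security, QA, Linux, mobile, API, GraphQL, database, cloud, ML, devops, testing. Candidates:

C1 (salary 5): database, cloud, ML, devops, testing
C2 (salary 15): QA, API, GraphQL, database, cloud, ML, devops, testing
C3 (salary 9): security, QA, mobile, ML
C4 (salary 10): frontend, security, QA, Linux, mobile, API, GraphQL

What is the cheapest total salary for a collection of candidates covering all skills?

C1, C4 cover every skill at salary 5 + 10 = 15.
Any cover uses at least 2 candidates; among all covering selections none totals below 15.

15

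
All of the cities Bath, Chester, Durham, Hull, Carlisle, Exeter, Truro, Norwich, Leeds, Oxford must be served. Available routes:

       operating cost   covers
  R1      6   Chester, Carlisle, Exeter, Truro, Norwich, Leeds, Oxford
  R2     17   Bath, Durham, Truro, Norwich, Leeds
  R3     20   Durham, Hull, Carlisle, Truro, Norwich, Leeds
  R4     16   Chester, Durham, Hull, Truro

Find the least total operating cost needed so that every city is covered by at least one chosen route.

39

R1, R2, R4 cover every city at operating cost 6 + 17 + 16 = 39.
Any cover uses at least 3 routes; among all covering selections none totals below 39.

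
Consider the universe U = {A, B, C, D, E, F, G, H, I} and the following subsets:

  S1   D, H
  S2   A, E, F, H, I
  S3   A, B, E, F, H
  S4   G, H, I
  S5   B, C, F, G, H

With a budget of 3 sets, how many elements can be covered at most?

9

Choosing S1, S2, S5 covers {A, B, C, D, E, F, G, H, I} — 9 elements.
That is all 9 elements.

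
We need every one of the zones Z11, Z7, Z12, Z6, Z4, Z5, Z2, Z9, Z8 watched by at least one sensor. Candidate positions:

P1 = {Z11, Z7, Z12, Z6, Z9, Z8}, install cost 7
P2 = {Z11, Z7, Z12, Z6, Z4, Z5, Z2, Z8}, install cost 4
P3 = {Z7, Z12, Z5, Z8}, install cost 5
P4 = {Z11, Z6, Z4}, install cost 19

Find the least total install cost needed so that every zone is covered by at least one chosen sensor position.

P1, P2 cover every zone at install cost 7 + 4 = 11.
Any cover uses at least 2 sensor positions; among all covering selections none totals below 11.

11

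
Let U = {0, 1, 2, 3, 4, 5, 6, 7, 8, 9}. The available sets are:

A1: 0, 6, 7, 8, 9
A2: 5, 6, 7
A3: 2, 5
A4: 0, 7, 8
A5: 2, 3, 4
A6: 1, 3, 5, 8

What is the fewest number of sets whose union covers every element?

3

A1, A5, A6 together cover {0, 1, 2, 3, 4, 5, 6, 7, 8, 9} — every element.
No 2 of the 6 sets cover everything (all 15 pairs fall short), so 3 is minimum.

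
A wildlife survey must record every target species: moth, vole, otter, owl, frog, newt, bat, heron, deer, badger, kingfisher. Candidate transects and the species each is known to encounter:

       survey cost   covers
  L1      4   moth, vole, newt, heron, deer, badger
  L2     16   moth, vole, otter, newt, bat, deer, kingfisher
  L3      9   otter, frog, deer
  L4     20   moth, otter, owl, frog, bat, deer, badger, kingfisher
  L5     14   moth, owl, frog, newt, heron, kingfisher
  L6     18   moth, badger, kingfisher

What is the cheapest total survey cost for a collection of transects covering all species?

24

L1, L4 cover every species at survey cost 4 + 20 = 24.
Any cover uses at least 2 transects; among all covering selections none totals below 24.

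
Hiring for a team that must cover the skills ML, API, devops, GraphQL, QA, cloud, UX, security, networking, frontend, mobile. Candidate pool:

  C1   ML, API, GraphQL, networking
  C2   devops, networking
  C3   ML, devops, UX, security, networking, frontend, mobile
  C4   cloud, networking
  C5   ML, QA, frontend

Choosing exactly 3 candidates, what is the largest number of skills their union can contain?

10

Choosing C1, C3, C4 covers {ML, API, devops, GraphQL, cloud, UX, security, networking, frontend, mobile} — 10 skills.
No choice of 3 candidates does better; here QA is left uncovered.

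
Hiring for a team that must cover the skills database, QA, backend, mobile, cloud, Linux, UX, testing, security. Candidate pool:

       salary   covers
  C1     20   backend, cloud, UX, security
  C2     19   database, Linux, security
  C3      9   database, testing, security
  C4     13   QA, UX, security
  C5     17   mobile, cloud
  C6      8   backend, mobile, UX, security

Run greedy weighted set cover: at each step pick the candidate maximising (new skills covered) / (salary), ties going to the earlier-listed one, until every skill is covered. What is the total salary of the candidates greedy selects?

66

Pick 1: C6 adds 4 new (backend, mobile, UX, security) at salary 8 (ratio 4/8).
Pick 2: C3 adds 2 new (database, testing) at salary 9 (ratio 2/9).
Pick 3: C4 adds 1 new (QA) at salary 13 (ratio 1/13).
Pick 4: C5 adds 1 new (cloud) at salary 17 (ratio 1/17).
Pick 5: C2 adds 1 new (Linux) at salary 19 (ratio 1/19).
Greedy total salary: 8 + 9 + 13 + 17 + 19 = 66.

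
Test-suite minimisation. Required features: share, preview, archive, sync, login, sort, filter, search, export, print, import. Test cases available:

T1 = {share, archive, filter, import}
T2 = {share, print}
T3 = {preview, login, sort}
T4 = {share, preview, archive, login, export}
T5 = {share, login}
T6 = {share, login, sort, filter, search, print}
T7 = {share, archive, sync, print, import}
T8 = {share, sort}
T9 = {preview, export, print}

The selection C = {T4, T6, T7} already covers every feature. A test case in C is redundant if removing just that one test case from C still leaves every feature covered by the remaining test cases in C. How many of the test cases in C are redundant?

0

Drop T4: preview, export uncovered — not redundant.
Drop T6: sort, filter, search uncovered — not redundant.
Drop T7: sync, import uncovered — not redundant.
None of the test cases in C is redundant.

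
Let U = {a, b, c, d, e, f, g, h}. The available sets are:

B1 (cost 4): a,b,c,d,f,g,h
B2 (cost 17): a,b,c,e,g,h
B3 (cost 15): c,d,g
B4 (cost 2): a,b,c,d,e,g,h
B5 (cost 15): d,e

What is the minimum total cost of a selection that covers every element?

B1, B4 cover every element at cost 4 + 2 = 6.
Any cover uses at least 2 sets; among all covering selections none totals below 6.

6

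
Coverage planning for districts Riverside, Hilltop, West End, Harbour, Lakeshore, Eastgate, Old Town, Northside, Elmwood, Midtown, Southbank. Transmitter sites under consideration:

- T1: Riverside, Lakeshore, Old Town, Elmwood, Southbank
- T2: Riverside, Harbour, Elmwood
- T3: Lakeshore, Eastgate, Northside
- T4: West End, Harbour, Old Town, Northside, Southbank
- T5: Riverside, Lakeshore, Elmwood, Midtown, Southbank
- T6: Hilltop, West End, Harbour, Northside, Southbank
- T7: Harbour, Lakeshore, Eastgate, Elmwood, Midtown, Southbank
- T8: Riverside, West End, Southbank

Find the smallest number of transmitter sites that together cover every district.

T1, T6, T7 together cover {Riverside, Hilltop, West End, Harbour, Lakeshore, Eastgate, Old Town, Northside, Elmwood, Midtown, Southbank} — every district.
No 2 of the 8 transmitter sites cover everything (all 28 pairs fall short), so 3 is minimum.
Greedy (largest uncovered first) would take T7, T4, T1, T6 — 4 transmitter sites — but 3 suffice.

3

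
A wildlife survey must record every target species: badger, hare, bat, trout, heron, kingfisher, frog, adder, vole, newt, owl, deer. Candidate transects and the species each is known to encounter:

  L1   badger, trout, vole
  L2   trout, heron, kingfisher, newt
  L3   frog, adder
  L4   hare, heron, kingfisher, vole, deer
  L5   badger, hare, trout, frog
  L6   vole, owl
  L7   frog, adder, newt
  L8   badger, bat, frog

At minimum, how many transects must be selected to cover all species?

L1, L4, L6, L7, L8 together cover {badger, hare, bat, trout, heron, kingfisher, frog, adder, vole, newt, owl, deer} — every species.
No 4 of the 8 transects cover everything (all 70 size-4 selections fall short), so 5 is minimum.

5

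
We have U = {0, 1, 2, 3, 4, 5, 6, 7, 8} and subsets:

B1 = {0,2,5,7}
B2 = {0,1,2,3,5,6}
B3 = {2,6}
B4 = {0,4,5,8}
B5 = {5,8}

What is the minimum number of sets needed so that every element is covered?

3

B1, B2, B4 together cover {0, 1, 2, 3, 4, 5, 6, 7, 8} — every element.
No 2 of the 5 sets cover everything (all 10 pairs fall short), so 3 is minimum.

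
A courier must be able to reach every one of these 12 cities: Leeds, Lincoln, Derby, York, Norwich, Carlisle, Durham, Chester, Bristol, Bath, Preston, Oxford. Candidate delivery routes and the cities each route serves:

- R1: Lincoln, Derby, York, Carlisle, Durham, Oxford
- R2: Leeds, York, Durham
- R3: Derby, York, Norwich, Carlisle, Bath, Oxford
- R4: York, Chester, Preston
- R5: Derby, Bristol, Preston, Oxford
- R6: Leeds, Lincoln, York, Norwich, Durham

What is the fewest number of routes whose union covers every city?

R3, R4, R5, R6 together cover {Leeds, Lincoln, Derby, York, Norwich, Carlisle, Durham, Chester, Bristol, Bath, Preston, Oxford} — every city.
No 3 of the 6 routes cover everything (all 20 triples fall short), so 4 is minimum.

4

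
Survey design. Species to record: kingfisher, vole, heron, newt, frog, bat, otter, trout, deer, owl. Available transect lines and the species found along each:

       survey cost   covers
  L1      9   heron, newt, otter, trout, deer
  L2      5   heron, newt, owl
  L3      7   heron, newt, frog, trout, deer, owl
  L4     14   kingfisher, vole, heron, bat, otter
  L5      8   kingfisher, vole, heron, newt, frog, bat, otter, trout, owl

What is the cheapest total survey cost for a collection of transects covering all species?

L3, L5 cover every species at survey cost 7 + 8 = 15.
Any cover uses at least 2 transects; among all covering selections none totals below 15.

15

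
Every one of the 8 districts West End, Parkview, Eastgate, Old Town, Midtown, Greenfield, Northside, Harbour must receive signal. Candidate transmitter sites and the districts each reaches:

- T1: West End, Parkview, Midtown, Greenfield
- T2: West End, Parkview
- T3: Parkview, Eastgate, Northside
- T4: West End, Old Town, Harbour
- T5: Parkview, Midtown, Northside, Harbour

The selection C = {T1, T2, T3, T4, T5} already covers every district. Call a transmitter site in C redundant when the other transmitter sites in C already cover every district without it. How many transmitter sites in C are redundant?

Drop T1: Greenfield uncovered — not redundant.
Drop T2: the rest still cover every district — redundant.
Drop T3: Eastgate uncovered — not redundant.
Drop T4: Old Town uncovered — not redundant.
Drop T5: the rest still cover every district — redundant.
2 redundant: T2, T5.

2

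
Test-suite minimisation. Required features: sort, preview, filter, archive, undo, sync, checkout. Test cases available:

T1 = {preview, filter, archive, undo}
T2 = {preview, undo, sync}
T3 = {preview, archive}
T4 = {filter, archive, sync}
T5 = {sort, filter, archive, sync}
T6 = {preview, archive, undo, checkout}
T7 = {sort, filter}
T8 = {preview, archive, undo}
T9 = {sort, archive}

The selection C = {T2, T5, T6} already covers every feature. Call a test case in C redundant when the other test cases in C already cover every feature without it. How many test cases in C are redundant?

Drop T2: the rest still cover every feature — redundant.
Drop T5: sort, filter uncovered — not redundant.
Drop T6: checkout uncovered — not redundant.
1 redundant: T2.

1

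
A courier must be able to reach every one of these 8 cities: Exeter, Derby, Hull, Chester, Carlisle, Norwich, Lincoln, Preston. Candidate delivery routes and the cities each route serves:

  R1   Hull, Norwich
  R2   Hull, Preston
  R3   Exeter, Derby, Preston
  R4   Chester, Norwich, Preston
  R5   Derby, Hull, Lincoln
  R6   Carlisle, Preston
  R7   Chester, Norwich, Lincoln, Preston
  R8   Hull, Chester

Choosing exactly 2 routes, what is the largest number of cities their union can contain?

Choosing R3, R7 covers {Exeter, Derby, Chester, Norwich, Lincoln, Preston} — 6 cities.
No choice of 2 routes does better; here Hull, Carlisle are left uncovered.

6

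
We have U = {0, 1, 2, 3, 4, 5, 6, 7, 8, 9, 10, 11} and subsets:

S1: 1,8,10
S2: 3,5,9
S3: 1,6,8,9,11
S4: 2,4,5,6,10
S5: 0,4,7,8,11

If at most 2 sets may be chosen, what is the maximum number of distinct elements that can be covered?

9

Choosing S3, S4 covers {1, 2, 4, 5, 6, 8, 9, 10, 11} — 9 elements.
No choice of 2 sets does better; here 0, 3, 7 are left uncovered.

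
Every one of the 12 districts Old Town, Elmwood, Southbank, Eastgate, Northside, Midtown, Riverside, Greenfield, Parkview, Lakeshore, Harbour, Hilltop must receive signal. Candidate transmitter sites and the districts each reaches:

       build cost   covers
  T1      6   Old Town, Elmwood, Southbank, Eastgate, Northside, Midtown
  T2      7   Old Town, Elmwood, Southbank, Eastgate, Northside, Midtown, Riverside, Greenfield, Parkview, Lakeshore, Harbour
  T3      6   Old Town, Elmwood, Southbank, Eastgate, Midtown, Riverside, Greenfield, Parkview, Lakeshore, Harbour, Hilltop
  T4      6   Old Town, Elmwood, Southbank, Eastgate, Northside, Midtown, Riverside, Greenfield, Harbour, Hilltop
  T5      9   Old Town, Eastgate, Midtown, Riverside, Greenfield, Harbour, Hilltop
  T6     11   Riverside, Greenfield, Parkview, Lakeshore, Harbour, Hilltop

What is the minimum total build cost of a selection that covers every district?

12

T1, T3 cover every district at build cost 6 + 6 = 12.
Any cover uses at least 2 transmitter sites; among all covering selections none totals below 12.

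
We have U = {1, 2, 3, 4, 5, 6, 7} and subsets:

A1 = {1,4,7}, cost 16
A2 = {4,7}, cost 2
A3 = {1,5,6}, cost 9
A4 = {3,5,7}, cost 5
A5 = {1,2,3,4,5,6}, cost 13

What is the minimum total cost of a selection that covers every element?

15

A2, A5 cover every element at cost 2 + 13 = 15.
Any cover uses at least 2 sets; among all covering selections none totals below 15.
Greedy by coverage-per-cost would pick A2, A4, A5 for 20 — worse than the optimum 15.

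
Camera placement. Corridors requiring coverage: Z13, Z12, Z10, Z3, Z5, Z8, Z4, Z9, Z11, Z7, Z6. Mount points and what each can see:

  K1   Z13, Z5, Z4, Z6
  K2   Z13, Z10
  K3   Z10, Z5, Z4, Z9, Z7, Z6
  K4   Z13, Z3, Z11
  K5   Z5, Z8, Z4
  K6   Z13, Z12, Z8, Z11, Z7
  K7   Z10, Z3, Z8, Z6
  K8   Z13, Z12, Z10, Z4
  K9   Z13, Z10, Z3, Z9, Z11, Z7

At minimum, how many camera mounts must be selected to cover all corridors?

3

K1, K6, K9 together cover {Z13, Z12, Z10, Z3, Z5, Z8, Z4, Z9, Z11, Z7, Z6} — every corridor.
No 2 of the 9 camera mounts cover everything (all 36 pairs fall short), so 3 is minimum.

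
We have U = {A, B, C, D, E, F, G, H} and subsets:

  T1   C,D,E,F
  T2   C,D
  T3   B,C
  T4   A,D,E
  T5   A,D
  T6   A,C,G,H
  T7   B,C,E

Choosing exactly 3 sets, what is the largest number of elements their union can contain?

Choosing T1, T3, T6 covers {A, B, C, D, E, F, G, H} — 8 elements.
That is all 8 elements.

8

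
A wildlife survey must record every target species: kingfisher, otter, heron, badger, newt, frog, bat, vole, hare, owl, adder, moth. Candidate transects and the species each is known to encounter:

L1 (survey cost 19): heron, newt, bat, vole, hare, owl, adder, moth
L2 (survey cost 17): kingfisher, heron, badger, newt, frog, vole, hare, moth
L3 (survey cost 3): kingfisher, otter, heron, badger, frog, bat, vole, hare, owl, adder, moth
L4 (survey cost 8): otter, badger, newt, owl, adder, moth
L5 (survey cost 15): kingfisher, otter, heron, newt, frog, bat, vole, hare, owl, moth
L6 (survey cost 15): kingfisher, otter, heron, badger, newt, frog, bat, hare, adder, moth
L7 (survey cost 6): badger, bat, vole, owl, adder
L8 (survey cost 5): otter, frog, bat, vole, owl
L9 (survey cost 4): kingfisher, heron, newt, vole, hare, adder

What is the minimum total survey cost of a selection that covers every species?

7

L3, L9 cover every species at survey cost 3 + 4 = 7.
Any cover uses at least 2 transects; among all covering selections none totals below 7.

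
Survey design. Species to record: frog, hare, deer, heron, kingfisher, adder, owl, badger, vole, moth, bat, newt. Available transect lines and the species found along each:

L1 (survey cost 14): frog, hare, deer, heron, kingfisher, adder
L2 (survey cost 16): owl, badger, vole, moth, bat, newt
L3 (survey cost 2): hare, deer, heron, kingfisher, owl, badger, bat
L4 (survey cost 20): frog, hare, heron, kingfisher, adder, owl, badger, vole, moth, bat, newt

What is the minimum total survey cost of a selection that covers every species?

L3, L4 cover every species at survey cost 2 + 20 = 22.
Any cover uses at least 2 transects; among all covering selections none totals below 22.

22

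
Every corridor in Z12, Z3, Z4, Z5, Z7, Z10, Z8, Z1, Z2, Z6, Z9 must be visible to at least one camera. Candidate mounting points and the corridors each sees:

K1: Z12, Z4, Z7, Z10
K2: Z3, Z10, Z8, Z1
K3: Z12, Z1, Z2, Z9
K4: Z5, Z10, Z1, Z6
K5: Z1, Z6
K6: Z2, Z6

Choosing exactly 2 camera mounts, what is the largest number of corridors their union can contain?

Choosing K1, K2 covers {Z12, Z3, Z4, Z7, Z10, Z8, Z1} — 7 corridors.
No choice of 2 camera mounts does better; here Z5, Z2, Z6, Z9 are left uncovered.

7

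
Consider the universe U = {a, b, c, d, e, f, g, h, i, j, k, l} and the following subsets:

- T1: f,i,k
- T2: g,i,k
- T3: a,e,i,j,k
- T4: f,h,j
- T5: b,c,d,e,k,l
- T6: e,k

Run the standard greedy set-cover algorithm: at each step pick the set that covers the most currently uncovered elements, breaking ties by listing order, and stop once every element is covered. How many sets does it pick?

4

Pick 1: T5 covers 6 new elements (b, c, d, e, k, l).
Pick 2: T3 covers 3 new elements (a, i, j).
Pick 3: T4 covers 2 new elements (f, h).
Pick 4: T2 covers 1 new elements (g).
Greedy uses 4 sets.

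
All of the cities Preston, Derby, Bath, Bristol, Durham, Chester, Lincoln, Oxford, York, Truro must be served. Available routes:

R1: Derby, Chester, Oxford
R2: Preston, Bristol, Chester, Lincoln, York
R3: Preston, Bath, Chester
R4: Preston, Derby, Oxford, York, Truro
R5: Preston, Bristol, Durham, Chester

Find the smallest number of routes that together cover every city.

4

R2, R3, R4, R5 together cover {Preston, Derby, Bath, Bristol, Durham, Chester, Lincoln, Oxford, York, Truro} — every city.
No 3 of the 5 routes cover everything (all 10 triples fall short), so 4 is minimum.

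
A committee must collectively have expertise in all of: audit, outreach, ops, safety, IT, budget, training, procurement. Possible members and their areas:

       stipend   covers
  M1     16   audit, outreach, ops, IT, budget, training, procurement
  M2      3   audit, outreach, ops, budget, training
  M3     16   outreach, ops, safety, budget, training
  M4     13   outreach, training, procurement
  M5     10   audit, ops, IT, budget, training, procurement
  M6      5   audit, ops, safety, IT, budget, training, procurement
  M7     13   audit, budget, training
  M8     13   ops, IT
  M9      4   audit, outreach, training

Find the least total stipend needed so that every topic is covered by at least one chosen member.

8

M2, M6 cover every topic at stipend 3 + 5 = 8.
Any cover uses at least 2 members; among all covering selections none totals below 8.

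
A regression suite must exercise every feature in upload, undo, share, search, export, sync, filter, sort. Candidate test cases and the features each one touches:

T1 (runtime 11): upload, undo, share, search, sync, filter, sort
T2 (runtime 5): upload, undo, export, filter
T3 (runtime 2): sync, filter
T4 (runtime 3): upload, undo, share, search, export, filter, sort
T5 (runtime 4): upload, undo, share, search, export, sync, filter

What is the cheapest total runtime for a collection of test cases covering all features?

5

T3, T4 cover every feature at runtime 2 + 3 = 5.
Any cover uses at least 2 test cases; among all covering selections none totals below 5.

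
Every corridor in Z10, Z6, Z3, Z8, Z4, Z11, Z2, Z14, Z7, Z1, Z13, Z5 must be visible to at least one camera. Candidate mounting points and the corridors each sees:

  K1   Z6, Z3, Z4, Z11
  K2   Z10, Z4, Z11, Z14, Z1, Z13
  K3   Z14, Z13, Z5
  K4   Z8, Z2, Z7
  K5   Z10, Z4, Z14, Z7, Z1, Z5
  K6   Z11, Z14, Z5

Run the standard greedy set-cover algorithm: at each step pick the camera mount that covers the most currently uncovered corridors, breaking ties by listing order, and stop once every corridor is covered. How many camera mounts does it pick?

Pick 1: K2 covers 6 new corridors (Z10, Z4, Z11, Z14, Z1, Z13).
Pick 2: K4 covers 3 new corridors (Z8, Z2, Z7).
Pick 3: K1 covers 2 new corridors (Z6, Z3).
Pick 4: K3 covers 1 new corridors (Z5).
Greedy uses 4 camera mounts.

4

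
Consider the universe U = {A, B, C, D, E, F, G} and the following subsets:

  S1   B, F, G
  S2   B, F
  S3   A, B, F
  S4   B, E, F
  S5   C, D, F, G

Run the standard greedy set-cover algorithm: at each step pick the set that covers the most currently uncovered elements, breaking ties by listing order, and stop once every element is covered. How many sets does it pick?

3

Pick 1: S5 covers 4 new elements (C, D, F, G).
Pick 2: S3 covers 2 new elements (A, B).
Pick 3: S4 covers 1 new elements (E).
Greedy uses 3 sets.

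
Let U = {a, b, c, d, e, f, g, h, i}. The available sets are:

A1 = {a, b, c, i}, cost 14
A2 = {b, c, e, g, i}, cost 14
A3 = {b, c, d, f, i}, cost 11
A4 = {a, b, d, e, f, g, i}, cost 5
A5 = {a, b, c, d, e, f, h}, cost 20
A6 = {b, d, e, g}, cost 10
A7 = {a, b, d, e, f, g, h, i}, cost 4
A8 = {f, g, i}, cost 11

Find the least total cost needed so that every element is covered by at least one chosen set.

15

A3, A7 cover every element at cost 11 + 4 = 15.
Any cover uses at least 2 sets; among all covering selections none totals below 15.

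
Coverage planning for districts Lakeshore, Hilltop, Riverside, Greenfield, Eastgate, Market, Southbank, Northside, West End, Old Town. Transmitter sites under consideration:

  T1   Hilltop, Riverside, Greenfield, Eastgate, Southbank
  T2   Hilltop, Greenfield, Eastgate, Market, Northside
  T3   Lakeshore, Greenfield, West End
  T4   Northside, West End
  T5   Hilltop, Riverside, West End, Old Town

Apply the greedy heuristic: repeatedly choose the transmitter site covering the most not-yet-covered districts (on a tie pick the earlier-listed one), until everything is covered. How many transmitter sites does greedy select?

4

Pick 1: T1 covers 5 new districts (Hilltop, Riverside, Greenfield, Eastgate, Southbank).
Pick 2: T2 covers 2 new districts (Market, Northside).
Pick 3: T3 covers 2 new districts (Lakeshore, West End).
Pick 4: T5 covers 1 new districts (Old Town).
Greedy uses 4 transmitter sites.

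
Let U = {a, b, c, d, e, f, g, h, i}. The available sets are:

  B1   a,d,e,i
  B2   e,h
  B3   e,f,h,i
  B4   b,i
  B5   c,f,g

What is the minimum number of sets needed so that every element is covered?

4

B1, B2, B4, B5 together cover {a, b, c, d, e, f, g, h, i} — every element.
No 3 of the 5 sets cover everything (all 10 triples fall short), so 4 is minimum.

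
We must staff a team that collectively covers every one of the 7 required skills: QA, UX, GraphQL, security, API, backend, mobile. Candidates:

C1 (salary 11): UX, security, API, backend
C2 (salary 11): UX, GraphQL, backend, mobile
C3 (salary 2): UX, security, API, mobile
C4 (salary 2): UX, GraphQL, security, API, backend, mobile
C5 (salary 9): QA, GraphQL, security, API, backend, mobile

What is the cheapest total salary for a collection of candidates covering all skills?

C3, C5 cover every skill at salary 2 + 9 = 11.
Any cover uses at least 2 candidates; among all covering selections none totals below 11.

11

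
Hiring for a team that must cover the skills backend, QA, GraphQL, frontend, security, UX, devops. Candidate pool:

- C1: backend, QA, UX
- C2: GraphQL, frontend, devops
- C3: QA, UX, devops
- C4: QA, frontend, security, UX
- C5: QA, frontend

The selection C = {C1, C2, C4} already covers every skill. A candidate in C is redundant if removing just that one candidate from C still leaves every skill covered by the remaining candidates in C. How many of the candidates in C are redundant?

0

Drop C1: backend uncovered — not redundant.
Drop C2: GraphQL, devops uncovered — not redundant.
Drop C4: security uncovered — not redundant.
None of the candidates in C is redundant.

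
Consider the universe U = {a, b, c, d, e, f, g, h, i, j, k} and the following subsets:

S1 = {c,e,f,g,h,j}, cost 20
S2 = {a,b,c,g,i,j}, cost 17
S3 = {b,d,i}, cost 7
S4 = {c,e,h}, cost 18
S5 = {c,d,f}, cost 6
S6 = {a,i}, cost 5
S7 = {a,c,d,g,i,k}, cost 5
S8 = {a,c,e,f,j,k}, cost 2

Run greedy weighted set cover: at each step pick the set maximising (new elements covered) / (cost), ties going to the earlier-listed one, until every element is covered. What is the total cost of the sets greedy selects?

Pick 1: S8 adds 6 new (a, c, e, f, j, k) at cost 2 (ratio 6/2).
Pick 2: S7 adds 3 new (d, g, i) at cost 5 (ratio 3/5).
Pick 3: S3 adds 1 new (b) at cost 7 (ratio 1/7).
Pick 4: S4 adds 1 new (h) at cost 18 (ratio 1/18).
Greedy total cost: 2 + 5 + 7 + 18 = 32. (The true optimum is 29, so greedy overshoots here.)

32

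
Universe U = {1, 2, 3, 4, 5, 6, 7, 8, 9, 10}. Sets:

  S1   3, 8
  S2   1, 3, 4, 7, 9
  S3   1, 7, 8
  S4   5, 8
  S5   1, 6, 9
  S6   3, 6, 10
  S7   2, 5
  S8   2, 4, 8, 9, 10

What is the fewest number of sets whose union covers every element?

4

S1, S2, S6, S7 together cover {1, 2, 3, 4, 5, 6, 7, 8, 9, 10} — every element.
No 3 of the 8 sets cover everything (all 56 triples fall short), so 4 is minimum.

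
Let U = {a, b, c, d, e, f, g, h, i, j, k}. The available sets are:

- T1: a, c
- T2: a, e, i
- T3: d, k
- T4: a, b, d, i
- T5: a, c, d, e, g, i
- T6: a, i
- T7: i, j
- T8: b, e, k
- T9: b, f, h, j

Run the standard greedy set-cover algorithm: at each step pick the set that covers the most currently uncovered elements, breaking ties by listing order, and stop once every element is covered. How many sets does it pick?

Pick 1: T5 covers 6 new elements (a, c, d, e, g, i).
Pick 2: T9 covers 4 new elements (b, f, h, j).
Pick 3: T3 covers 1 new elements (k).
Greedy uses 3 sets.

3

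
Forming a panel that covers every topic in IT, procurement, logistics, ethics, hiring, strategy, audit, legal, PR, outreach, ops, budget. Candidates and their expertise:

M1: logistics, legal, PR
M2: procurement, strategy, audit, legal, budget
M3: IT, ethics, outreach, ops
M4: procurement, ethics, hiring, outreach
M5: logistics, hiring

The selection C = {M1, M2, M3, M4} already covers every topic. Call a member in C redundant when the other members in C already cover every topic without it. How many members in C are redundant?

Drop M1: logistics, PR uncovered — not redundant.
Drop M2: strategy, audit, budget uncovered — not redundant.
Drop M3: IT, ops uncovered — not redundant.
Drop M4: hiring uncovered — not redundant.
None of the members in C is redundant.

0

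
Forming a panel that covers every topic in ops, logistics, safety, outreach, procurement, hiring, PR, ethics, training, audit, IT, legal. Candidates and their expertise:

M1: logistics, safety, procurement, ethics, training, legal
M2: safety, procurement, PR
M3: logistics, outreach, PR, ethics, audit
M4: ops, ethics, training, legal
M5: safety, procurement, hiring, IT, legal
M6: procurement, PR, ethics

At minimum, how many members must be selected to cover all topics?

M3, M4, M5 together cover {ops, logistics, safety, outreach, procurement, hiring, PR, ethics, training, audit, IT, legal} — every topic.
No 2 of the 6 members cover everything (all 15 pairs fall short), so 3 is minimum.
Greedy (largest uncovered first) would take M1, M3, M5, M4 — 4 members — but 3 suffice.

3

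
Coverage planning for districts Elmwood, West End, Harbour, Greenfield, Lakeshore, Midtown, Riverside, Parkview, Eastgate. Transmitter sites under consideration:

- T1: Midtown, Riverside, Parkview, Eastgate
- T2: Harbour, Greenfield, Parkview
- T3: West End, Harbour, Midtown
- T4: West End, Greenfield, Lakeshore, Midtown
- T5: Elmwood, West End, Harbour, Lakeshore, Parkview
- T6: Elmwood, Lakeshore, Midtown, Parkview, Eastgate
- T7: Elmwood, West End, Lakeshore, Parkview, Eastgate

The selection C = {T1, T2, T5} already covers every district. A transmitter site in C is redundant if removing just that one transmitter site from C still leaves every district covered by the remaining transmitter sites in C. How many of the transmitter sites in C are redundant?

0

Drop T1: Midtown, Riverside, Eastgate uncovered — not redundant.
Drop T2: Greenfield uncovered — not redundant.
Drop T5: Elmwood, West End, Lakeshore uncovered — not redundant.
None of the transmitter sites in C is redundant.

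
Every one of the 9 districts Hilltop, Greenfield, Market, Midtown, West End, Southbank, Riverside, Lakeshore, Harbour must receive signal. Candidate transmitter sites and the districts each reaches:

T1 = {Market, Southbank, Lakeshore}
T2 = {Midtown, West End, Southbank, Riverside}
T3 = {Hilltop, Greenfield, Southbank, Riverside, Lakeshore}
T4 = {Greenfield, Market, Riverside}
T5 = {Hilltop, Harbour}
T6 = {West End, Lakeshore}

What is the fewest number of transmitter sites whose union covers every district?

4

T1, T2, T3, T5 together cover {Hilltop, Greenfield, Market, Midtown, West End, Southbank, Riverside, Lakeshore, Harbour} — every district.
No 3 of the 6 transmitter sites cover everything (all 20 triples fall short), so 4 is minimum.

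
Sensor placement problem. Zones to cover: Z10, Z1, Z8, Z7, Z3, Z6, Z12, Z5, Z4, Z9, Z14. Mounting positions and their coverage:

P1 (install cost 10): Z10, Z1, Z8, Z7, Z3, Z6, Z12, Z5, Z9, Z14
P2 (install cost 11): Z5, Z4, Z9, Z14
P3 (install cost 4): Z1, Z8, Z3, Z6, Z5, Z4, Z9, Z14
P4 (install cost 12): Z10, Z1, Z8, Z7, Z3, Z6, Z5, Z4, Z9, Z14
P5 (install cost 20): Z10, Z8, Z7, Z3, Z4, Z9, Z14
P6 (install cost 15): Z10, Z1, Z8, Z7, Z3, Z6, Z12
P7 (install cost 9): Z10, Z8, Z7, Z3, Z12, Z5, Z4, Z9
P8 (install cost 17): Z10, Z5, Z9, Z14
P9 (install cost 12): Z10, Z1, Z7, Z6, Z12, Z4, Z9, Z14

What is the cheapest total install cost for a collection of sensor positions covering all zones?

13

P3, P7 cover every zone at install cost 4 + 9 = 13.
Any cover uses at least 2 sensor positions; among all covering selections none totals below 13.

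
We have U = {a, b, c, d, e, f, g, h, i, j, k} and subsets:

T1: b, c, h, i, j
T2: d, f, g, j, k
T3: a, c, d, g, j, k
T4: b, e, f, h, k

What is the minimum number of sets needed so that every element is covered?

3

T1, T3, T4 together cover {a, b, c, d, e, f, g, h, i, j, k} — every element.
No 2 of the 4 sets cover everything (all 6 pairs fall short), so 3 is minimum.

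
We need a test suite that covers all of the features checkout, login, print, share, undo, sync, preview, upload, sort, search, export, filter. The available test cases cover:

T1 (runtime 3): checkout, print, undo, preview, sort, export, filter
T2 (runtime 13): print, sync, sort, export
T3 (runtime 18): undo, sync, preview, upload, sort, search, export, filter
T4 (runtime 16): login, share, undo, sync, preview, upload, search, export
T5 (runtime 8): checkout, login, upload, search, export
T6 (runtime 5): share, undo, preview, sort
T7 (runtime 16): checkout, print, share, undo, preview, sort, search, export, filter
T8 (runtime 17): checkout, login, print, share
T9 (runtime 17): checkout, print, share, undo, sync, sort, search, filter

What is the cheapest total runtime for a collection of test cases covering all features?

T1, T4 cover every feature at runtime 3 + 16 = 19.
Any cover uses at least 2 test cases; among all covering selections none totals below 19.
Greedy by coverage-per-runtime would pick T1, T5, T6, T2 for 29 — worse than the optimum 19.

19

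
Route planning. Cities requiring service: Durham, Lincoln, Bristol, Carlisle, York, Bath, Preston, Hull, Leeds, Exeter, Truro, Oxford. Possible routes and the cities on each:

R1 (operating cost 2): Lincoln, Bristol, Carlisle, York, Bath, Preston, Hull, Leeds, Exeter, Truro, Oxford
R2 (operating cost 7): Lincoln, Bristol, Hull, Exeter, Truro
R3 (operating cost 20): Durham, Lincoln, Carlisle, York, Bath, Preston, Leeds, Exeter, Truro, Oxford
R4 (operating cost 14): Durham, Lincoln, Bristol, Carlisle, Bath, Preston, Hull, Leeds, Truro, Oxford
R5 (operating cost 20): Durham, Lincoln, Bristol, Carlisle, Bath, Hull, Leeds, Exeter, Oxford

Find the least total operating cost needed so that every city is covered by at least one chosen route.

R1, R4 cover every city at operating cost 2 + 14 = 16.
Any cover uses at least 2 routes; among all covering selections none totals below 16.

16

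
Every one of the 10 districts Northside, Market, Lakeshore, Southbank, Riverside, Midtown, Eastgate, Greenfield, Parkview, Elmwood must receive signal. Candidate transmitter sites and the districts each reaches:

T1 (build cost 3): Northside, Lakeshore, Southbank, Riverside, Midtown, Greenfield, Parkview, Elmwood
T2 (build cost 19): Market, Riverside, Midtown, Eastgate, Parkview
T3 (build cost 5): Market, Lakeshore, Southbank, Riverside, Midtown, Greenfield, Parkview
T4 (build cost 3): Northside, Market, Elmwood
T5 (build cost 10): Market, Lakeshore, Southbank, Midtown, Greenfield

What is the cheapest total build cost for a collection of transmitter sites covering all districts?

22

T1, T2 cover every district at build cost 3 + 19 = 22.
Any cover uses at least 2 transmitter sites; among all covering selections none totals below 22.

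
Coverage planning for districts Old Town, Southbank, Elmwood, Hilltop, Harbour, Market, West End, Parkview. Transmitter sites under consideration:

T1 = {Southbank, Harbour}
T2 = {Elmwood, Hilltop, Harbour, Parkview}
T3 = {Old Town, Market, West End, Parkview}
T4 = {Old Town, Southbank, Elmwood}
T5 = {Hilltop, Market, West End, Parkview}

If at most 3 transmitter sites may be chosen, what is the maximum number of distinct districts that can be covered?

8

Choosing T1, T2, T3 covers {Old Town, Southbank, Elmwood, Hilltop, Harbour, Market, West End, Parkview} — 8 districts.
That is all 8 districts.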